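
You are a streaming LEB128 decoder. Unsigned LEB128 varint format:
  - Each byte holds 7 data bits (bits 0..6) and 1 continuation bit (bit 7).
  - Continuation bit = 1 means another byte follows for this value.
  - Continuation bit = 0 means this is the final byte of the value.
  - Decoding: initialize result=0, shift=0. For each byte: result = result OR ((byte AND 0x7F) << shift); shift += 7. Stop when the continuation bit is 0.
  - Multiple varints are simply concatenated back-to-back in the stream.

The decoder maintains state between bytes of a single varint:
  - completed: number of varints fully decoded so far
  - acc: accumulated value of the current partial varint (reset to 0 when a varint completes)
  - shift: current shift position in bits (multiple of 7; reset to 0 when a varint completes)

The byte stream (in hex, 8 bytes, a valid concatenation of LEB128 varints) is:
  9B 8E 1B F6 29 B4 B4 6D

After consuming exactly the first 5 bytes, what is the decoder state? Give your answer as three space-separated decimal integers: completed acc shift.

Answer: 2 0 0

Derivation:
byte[0]=0x9B cont=1 payload=0x1B: acc |= 27<<0 -> completed=0 acc=27 shift=7
byte[1]=0x8E cont=1 payload=0x0E: acc |= 14<<7 -> completed=0 acc=1819 shift=14
byte[2]=0x1B cont=0 payload=0x1B: varint #1 complete (value=444187); reset -> completed=1 acc=0 shift=0
byte[3]=0xF6 cont=1 payload=0x76: acc |= 118<<0 -> completed=1 acc=118 shift=7
byte[4]=0x29 cont=0 payload=0x29: varint #2 complete (value=5366); reset -> completed=2 acc=0 shift=0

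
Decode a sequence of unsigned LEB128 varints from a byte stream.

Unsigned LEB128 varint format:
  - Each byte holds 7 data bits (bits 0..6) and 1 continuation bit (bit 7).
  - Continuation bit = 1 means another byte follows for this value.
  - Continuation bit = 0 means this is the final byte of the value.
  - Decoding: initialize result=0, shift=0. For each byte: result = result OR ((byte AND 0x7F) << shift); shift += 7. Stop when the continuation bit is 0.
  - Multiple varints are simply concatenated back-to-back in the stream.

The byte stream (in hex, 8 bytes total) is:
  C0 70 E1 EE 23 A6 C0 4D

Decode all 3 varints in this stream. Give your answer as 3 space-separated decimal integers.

Answer: 14400 587617 1269798

Derivation:
  byte[0]=0xC0 cont=1 payload=0x40=64: acc |= 64<<0 -> acc=64 shift=7
  byte[1]=0x70 cont=0 payload=0x70=112: acc |= 112<<7 -> acc=14400 shift=14 [end]
Varint 1: bytes[0:2] = C0 70 -> value 14400 (2 byte(s))
  byte[2]=0xE1 cont=1 payload=0x61=97: acc |= 97<<0 -> acc=97 shift=7
  byte[3]=0xEE cont=1 payload=0x6E=110: acc |= 110<<7 -> acc=14177 shift=14
  byte[4]=0x23 cont=0 payload=0x23=35: acc |= 35<<14 -> acc=587617 shift=21 [end]
Varint 2: bytes[2:5] = E1 EE 23 -> value 587617 (3 byte(s))
  byte[5]=0xA6 cont=1 payload=0x26=38: acc |= 38<<0 -> acc=38 shift=7
  byte[6]=0xC0 cont=1 payload=0x40=64: acc |= 64<<7 -> acc=8230 shift=14
  byte[7]=0x4D cont=0 payload=0x4D=77: acc |= 77<<14 -> acc=1269798 shift=21 [end]
Varint 3: bytes[5:8] = A6 C0 4D -> value 1269798 (3 byte(s))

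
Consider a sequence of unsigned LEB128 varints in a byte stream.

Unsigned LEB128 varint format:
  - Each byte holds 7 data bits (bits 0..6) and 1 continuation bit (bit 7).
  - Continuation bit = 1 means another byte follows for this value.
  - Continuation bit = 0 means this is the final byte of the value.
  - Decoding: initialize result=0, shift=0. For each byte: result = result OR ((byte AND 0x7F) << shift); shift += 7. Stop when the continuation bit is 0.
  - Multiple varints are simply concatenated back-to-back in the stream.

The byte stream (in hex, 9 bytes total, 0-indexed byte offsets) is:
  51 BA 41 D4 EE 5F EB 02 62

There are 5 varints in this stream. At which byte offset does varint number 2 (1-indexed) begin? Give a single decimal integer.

Answer: 1

Derivation:
  byte[0]=0x51 cont=0 payload=0x51=81: acc |= 81<<0 -> acc=81 shift=7 [end]
Varint 1: bytes[0:1] = 51 -> value 81 (1 byte(s))
  byte[1]=0xBA cont=1 payload=0x3A=58: acc |= 58<<0 -> acc=58 shift=7
  byte[2]=0x41 cont=0 payload=0x41=65: acc |= 65<<7 -> acc=8378 shift=14 [end]
Varint 2: bytes[1:3] = BA 41 -> value 8378 (2 byte(s))
  byte[3]=0xD4 cont=1 payload=0x54=84: acc |= 84<<0 -> acc=84 shift=7
  byte[4]=0xEE cont=1 payload=0x6E=110: acc |= 110<<7 -> acc=14164 shift=14
  byte[5]=0x5F cont=0 payload=0x5F=95: acc |= 95<<14 -> acc=1570644 shift=21 [end]
Varint 3: bytes[3:6] = D4 EE 5F -> value 1570644 (3 byte(s))
  byte[6]=0xEB cont=1 payload=0x6B=107: acc |= 107<<0 -> acc=107 shift=7
  byte[7]=0x02 cont=0 payload=0x02=2: acc |= 2<<7 -> acc=363 shift=14 [end]
Varint 4: bytes[6:8] = EB 02 -> value 363 (2 byte(s))
  byte[8]=0x62 cont=0 payload=0x62=98: acc |= 98<<0 -> acc=98 shift=7 [end]
Varint 5: bytes[8:9] = 62 -> value 98 (1 byte(s))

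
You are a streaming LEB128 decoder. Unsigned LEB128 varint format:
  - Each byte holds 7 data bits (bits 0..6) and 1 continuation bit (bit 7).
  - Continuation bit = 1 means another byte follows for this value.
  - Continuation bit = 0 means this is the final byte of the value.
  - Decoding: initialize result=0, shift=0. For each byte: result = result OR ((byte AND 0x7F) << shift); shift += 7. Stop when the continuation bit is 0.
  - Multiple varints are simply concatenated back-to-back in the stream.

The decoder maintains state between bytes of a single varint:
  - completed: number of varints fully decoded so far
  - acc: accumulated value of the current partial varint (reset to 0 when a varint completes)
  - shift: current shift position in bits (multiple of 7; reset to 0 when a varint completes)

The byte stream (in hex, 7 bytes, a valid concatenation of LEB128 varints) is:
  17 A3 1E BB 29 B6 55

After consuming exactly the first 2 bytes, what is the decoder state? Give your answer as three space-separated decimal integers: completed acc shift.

Answer: 1 35 7

Derivation:
byte[0]=0x17 cont=0 payload=0x17: varint #1 complete (value=23); reset -> completed=1 acc=0 shift=0
byte[1]=0xA3 cont=1 payload=0x23: acc |= 35<<0 -> completed=1 acc=35 shift=7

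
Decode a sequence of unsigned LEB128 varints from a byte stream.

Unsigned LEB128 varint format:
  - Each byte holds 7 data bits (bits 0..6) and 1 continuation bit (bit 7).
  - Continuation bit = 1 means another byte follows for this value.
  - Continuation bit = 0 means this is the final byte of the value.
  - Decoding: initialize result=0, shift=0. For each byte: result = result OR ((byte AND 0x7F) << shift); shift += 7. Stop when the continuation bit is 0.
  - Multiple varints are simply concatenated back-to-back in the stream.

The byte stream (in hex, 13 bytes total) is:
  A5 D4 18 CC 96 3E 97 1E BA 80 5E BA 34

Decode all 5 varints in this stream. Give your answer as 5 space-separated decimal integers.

  byte[0]=0xA5 cont=1 payload=0x25=37: acc |= 37<<0 -> acc=37 shift=7
  byte[1]=0xD4 cont=1 payload=0x54=84: acc |= 84<<7 -> acc=10789 shift=14
  byte[2]=0x18 cont=0 payload=0x18=24: acc |= 24<<14 -> acc=404005 shift=21 [end]
Varint 1: bytes[0:3] = A5 D4 18 -> value 404005 (3 byte(s))
  byte[3]=0xCC cont=1 payload=0x4C=76: acc |= 76<<0 -> acc=76 shift=7
  byte[4]=0x96 cont=1 payload=0x16=22: acc |= 22<<7 -> acc=2892 shift=14
  byte[5]=0x3E cont=0 payload=0x3E=62: acc |= 62<<14 -> acc=1018700 shift=21 [end]
Varint 2: bytes[3:6] = CC 96 3E -> value 1018700 (3 byte(s))
  byte[6]=0x97 cont=1 payload=0x17=23: acc |= 23<<0 -> acc=23 shift=7
  byte[7]=0x1E cont=0 payload=0x1E=30: acc |= 30<<7 -> acc=3863 shift=14 [end]
Varint 3: bytes[6:8] = 97 1E -> value 3863 (2 byte(s))
  byte[8]=0xBA cont=1 payload=0x3A=58: acc |= 58<<0 -> acc=58 shift=7
  byte[9]=0x80 cont=1 payload=0x00=0: acc |= 0<<7 -> acc=58 shift=14
  byte[10]=0x5E cont=0 payload=0x5E=94: acc |= 94<<14 -> acc=1540154 shift=21 [end]
Varint 4: bytes[8:11] = BA 80 5E -> value 1540154 (3 byte(s))
  byte[11]=0xBA cont=1 payload=0x3A=58: acc |= 58<<0 -> acc=58 shift=7
  byte[12]=0x34 cont=0 payload=0x34=52: acc |= 52<<7 -> acc=6714 shift=14 [end]
Varint 5: bytes[11:13] = BA 34 -> value 6714 (2 byte(s))

Answer: 404005 1018700 3863 1540154 6714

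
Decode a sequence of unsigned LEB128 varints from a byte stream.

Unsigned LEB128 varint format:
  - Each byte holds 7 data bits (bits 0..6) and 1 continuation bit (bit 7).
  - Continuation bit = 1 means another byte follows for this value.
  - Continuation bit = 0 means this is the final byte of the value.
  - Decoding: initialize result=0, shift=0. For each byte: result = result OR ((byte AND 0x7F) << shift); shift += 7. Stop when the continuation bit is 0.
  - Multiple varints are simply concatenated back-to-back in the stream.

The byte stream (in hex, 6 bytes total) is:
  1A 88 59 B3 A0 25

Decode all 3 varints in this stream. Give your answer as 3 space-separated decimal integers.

  byte[0]=0x1A cont=0 payload=0x1A=26: acc |= 26<<0 -> acc=26 shift=7 [end]
Varint 1: bytes[0:1] = 1A -> value 26 (1 byte(s))
  byte[1]=0x88 cont=1 payload=0x08=8: acc |= 8<<0 -> acc=8 shift=7
  byte[2]=0x59 cont=0 payload=0x59=89: acc |= 89<<7 -> acc=11400 shift=14 [end]
Varint 2: bytes[1:3] = 88 59 -> value 11400 (2 byte(s))
  byte[3]=0xB3 cont=1 payload=0x33=51: acc |= 51<<0 -> acc=51 shift=7
  byte[4]=0xA0 cont=1 payload=0x20=32: acc |= 32<<7 -> acc=4147 shift=14
  byte[5]=0x25 cont=0 payload=0x25=37: acc |= 37<<14 -> acc=610355 shift=21 [end]
Varint 3: bytes[3:6] = B3 A0 25 -> value 610355 (3 byte(s))

Answer: 26 11400 610355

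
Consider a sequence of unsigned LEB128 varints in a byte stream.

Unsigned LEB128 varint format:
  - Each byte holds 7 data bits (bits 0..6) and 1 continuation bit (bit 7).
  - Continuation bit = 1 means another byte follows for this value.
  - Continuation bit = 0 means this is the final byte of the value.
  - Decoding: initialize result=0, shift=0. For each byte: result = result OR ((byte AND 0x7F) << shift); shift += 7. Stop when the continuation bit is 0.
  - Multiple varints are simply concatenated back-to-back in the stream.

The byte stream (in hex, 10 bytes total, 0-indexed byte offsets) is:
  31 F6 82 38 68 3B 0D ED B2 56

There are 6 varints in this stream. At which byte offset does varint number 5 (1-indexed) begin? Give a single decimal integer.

Answer: 6

Derivation:
  byte[0]=0x31 cont=0 payload=0x31=49: acc |= 49<<0 -> acc=49 shift=7 [end]
Varint 1: bytes[0:1] = 31 -> value 49 (1 byte(s))
  byte[1]=0xF6 cont=1 payload=0x76=118: acc |= 118<<0 -> acc=118 shift=7
  byte[2]=0x82 cont=1 payload=0x02=2: acc |= 2<<7 -> acc=374 shift=14
  byte[3]=0x38 cont=0 payload=0x38=56: acc |= 56<<14 -> acc=917878 shift=21 [end]
Varint 2: bytes[1:4] = F6 82 38 -> value 917878 (3 byte(s))
  byte[4]=0x68 cont=0 payload=0x68=104: acc |= 104<<0 -> acc=104 shift=7 [end]
Varint 3: bytes[4:5] = 68 -> value 104 (1 byte(s))
  byte[5]=0x3B cont=0 payload=0x3B=59: acc |= 59<<0 -> acc=59 shift=7 [end]
Varint 4: bytes[5:6] = 3B -> value 59 (1 byte(s))
  byte[6]=0x0D cont=0 payload=0x0D=13: acc |= 13<<0 -> acc=13 shift=7 [end]
Varint 5: bytes[6:7] = 0D -> value 13 (1 byte(s))
  byte[7]=0xED cont=1 payload=0x6D=109: acc |= 109<<0 -> acc=109 shift=7
  byte[8]=0xB2 cont=1 payload=0x32=50: acc |= 50<<7 -> acc=6509 shift=14
  byte[9]=0x56 cont=0 payload=0x56=86: acc |= 86<<14 -> acc=1415533 shift=21 [end]
Varint 6: bytes[7:10] = ED B2 56 -> value 1415533 (3 byte(s))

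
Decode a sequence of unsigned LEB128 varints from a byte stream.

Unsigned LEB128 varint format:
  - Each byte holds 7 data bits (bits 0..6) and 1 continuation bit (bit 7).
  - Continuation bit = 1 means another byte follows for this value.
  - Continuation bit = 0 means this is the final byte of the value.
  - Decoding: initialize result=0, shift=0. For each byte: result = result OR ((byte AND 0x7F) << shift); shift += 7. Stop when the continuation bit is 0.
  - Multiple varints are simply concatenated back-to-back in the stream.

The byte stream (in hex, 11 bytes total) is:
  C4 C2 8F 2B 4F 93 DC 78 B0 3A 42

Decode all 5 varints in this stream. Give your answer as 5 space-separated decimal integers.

  byte[0]=0xC4 cont=1 payload=0x44=68: acc |= 68<<0 -> acc=68 shift=7
  byte[1]=0xC2 cont=1 payload=0x42=66: acc |= 66<<7 -> acc=8516 shift=14
  byte[2]=0x8F cont=1 payload=0x0F=15: acc |= 15<<14 -> acc=254276 shift=21
  byte[3]=0x2B cont=0 payload=0x2B=43: acc |= 43<<21 -> acc=90431812 shift=28 [end]
Varint 1: bytes[0:4] = C4 C2 8F 2B -> value 90431812 (4 byte(s))
  byte[4]=0x4F cont=0 payload=0x4F=79: acc |= 79<<0 -> acc=79 shift=7 [end]
Varint 2: bytes[4:5] = 4F -> value 79 (1 byte(s))
  byte[5]=0x93 cont=1 payload=0x13=19: acc |= 19<<0 -> acc=19 shift=7
  byte[6]=0xDC cont=1 payload=0x5C=92: acc |= 92<<7 -> acc=11795 shift=14
  byte[7]=0x78 cont=0 payload=0x78=120: acc |= 120<<14 -> acc=1977875 shift=21 [end]
Varint 3: bytes[5:8] = 93 DC 78 -> value 1977875 (3 byte(s))
  byte[8]=0xB0 cont=1 payload=0x30=48: acc |= 48<<0 -> acc=48 shift=7
  byte[9]=0x3A cont=0 payload=0x3A=58: acc |= 58<<7 -> acc=7472 shift=14 [end]
Varint 4: bytes[8:10] = B0 3A -> value 7472 (2 byte(s))
  byte[10]=0x42 cont=0 payload=0x42=66: acc |= 66<<0 -> acc=66 shift=7 [end]
Varint 5: bytes[10:11] = 42 -> value 66 (1 byte(s))

Answer: 90431812 79 1977875 7472 66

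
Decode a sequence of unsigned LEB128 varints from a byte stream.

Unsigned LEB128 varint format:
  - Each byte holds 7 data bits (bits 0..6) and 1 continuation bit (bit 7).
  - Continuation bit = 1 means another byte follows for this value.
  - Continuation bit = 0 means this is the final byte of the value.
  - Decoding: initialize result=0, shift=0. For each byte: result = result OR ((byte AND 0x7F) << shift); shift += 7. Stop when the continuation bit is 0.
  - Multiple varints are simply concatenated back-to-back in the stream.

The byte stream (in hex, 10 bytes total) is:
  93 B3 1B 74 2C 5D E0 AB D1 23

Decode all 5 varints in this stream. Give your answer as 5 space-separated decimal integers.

Answer: 448915 116 44 93 74733024

Derivation:
  byte[0]=0x93 cont=1 payload=0x13=19: acc |= 19<<0 -> acc=19 shift=7
  byte[1]=0xB3 cont=1 payload=0x33=51: acc |= 51<<7 -> acc=6547 shift=14
  byte[2]=0x1B cont=0 payload=0x1B=27: acc |= 27<<14 -> acc=448915 shift=21 [end]
Varint 1: bytes[0:3] = 93 B3 1B -> value 448915 (3 byte(s))
  byte[3]=0x74 cont=0 payload=0x74=116: acc |= 116<<0 -> acc=116 shift=7 [end]
Varint 2: bytes[3:4] = 74 -> value 116 (1 byte(s))
  byte[4]=0x2C cont=0 payload=0x2C=44: acc |= 44<<0 -> acc=44 shift=7 [end]
Varint 3: bytes[4:5] = 2C -> value 44 (1 byte(s))
  byte[5]=0x5D cont=0 payload=0x5D=93: acc |= 93<<0 -> acc=93 shift=7 [end]
Varint 4: bytes[5:6] = 5D -> value 93 (1 byte(s))
  byte[6]=0xE0 cont=1 payload=0x60=96: acc |= 96<<0 -> acc=96 shift=7
  byte[7]=0xAB cont=1 payload=0x2B=43: acc |= 43<<7 -> acc=5600 shift=14
  byte[8]=0xD1 cont=1 payload=0x51=81: acc |= 81<<14 -> acc=1332704 shift=21
  byte[9]=0x23 cont=0 payload=0x23=35: acc |= 35<<21 -> acc=74733024 shift=28 [end]
Varint 5: bytes[6:10] = E0 AB D1 23 -> value 74733024 (4 byte(s))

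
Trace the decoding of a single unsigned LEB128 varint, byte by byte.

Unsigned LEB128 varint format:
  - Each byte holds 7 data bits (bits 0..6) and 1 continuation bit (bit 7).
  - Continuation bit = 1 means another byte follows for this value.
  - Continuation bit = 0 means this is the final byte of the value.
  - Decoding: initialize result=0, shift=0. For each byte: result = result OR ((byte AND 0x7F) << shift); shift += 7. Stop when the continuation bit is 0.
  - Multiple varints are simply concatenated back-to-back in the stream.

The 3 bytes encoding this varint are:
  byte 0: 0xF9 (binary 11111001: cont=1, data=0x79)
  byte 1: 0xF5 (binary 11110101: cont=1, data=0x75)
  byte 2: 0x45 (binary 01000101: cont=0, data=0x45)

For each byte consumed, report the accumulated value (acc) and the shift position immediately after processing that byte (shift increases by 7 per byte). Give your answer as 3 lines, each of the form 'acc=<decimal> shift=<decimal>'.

Answer: acc=121 shift=7
acc=15097 shift=14
acc=1145593 shift=21

Derivation:
byte 0=0xF9: payload=0x79=121, contrib = 121<<0 = 121; acc -> 121, shift -> 7
byte 1=0xF5: payload=0x75=117, contrib = 117<<7 = 14976; acc -> 15097, shift -> 14
byte 2=0x45: payload=0x45=69, contrib = 69<<14 = 1130496; acc -> 1145593, shift -> 21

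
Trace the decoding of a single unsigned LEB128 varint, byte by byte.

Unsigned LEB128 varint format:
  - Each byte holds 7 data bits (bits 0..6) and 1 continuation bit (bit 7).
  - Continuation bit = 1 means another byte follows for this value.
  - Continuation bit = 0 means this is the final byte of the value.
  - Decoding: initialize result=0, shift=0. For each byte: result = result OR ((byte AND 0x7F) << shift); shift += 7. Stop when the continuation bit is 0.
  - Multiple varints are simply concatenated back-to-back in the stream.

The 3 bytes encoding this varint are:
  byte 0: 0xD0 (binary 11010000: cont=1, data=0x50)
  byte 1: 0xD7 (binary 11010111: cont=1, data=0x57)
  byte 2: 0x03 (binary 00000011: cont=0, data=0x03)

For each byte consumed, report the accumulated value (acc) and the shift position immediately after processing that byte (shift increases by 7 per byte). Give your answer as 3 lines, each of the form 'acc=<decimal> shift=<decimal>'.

byte 0=0xD0: payload=0x50=80, contrib = 80<<0 = 80; acc -> 80, shift -> 7
byte 1=0xD7: payload=0x57=87, contrib = 87<<7 = 11136; acc -> 11216, shift -> 14
byte 2=0x03: payload=0x03=3, contrib = 3<<14 = 49152; acc -> 60368, shift -> 21

Answer: acc=80 shift=7
acc=11216 shift=14
acc=60368 shift=21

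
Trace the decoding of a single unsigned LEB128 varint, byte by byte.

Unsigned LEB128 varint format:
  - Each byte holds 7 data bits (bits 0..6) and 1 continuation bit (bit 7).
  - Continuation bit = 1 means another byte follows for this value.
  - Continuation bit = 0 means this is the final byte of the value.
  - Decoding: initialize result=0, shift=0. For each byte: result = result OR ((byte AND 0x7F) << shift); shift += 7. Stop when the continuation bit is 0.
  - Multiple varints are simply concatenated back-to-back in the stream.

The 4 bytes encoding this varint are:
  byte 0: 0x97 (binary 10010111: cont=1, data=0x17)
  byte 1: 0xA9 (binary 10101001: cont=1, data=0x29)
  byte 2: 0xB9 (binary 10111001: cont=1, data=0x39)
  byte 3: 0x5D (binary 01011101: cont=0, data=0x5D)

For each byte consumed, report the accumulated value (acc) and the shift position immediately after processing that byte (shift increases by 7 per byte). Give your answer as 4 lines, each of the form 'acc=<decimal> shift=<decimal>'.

Answer: acc=23 shift=7
acc=5271 shift=14
acc=939159 shift=21
acc=195974295 shift=28

Derivation:
byte 0=0x97: payload=0x17=23, contrib = 23<<0 = 23; acc -> 23, shift -> 7
byte 1=0xA9: payload=0x29=41, contrib = 41<<7 = 5248; acc -> 5271, shift -> 14
byte 2=0xB9: payload=0x39=57, contrib = 57<<14 = 933888; acc -> 939159, shift -> 21
byte 3=0x5D: payload=0x5D=93, contrib = 93<<21 = 195035136; acc -> 195974295, shift -> 28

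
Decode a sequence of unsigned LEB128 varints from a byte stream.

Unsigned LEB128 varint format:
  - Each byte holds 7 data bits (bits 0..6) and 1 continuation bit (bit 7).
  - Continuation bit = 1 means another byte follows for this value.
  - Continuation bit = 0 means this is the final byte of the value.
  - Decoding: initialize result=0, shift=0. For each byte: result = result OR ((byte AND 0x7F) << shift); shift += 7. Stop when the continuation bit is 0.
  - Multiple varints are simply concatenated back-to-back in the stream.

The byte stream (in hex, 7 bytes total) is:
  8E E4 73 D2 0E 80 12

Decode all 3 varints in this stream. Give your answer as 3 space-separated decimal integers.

Answer: 1896974 1874 2304

Derivation:
  byte[0]=0x8E cont=1 payload=0x0E=14: acc |= 14<<0 -> acc=14 shift=7
  byte[1]=0xE4 cont=1 payload=0x64=100: acc |= 100<<7 -> acc=12814 shift=14
  byte[2]=0x73 cont=0 payload=0x73=115: acc |= 115<<14 -> acc=1896974 shift=21 [end]
Varint 1: bytes[0:3] = 8E E4 73 -> value 1896974 (3 byte(s))
  byte[3]=0xD2 cont=1 payload=0x52=82: acc |= 82<<0 -> acc=82 shift=7
  byte[4]=0x0E cont=0 payload=0x0E=14: acc |= 14<<7 -> acc=1874 shift=14 [end]
Varint 2: bytes[3:5] = D2 0E -> value 1874 (2 byte(s))
  byte[5]=0x80 cont=1 payload=0x00=0: acc |= 0<<0 -> acc=0 shift=7
  byte[6]=0x12 cont=0 payload=0x12=18: acc |= 18<<7 -> acc=2304 shift=14 [end]
Varint 3: bytes[5:7] = 80 12 -> value 2304 (2 byte(s))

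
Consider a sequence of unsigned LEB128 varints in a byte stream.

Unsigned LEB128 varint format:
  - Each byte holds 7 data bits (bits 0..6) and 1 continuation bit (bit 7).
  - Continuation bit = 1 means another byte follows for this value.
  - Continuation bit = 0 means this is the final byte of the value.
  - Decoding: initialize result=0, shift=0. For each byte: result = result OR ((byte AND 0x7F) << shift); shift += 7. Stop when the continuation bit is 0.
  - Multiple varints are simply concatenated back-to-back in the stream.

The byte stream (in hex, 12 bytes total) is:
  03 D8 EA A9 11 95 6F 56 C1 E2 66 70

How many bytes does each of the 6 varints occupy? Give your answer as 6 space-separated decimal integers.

  byte[0]=0x03 cont=0 payload=0x03=3: acc |= 3<<0 -> acc=3 shift=7 [end]
Varint 1: bytes[0:1] = 03 -> value 3 (1 byte(s))
  byte[1]=0xD8 cont=1 payload=0x58=88: acc |= 88<<0 -> acc=88 shift=7
  byte[2]=0xEA cont=1 payload=0x6A=106: acc |= 106<<7 -> acc=13656 shift=14
  byte[3]=0xA9 cont=1 payload=0x29=41: acc |= 41<<14 -> acc=685400 shift=21
  byte[4]=0x11 cont=0 payload=0x11=17: acc |= 17<<21 -> acc=36336984 shift=28 [end]
Varint 2: bytes[1:5] = D8 EA A9 11 -> value 36336984 (4 byte(s))
  byte[5]=0x95 cont=1 payload=0x15=21: acc |= 21<<0 -> acc=21 shift=7
  byte[6]=0x6F cont=0 payload=0x6F=111: acc |= 111<<7 -> acc=14229 shift=14 [end]
Varint 3: bytes[5:7] = 95 6F -> value 14229 (2 byte(s))
  byte[7]=0x56 cont=0 payload=0x56=86: acc |= 86<<0 -> acc=86 shift=7 [end]
Varint 4: bytes[7:8] = 56 -> value 86 (1 byte(s))
  byte[8]=0xC1 cont=1 payload=0x41=65: acc |= 65<<0 -> acc=65 shift=7
  byte[9]=0xE2 cont=1 payload=0x62=98: acc |= 98<<7 -> acc=12609 shift=14
  byte[10]=0x66 cont=0 payload=0x66=102: acc |= 102<<14 -> acc=1683777 shift=21 [end]
Varint 5: bytes[8:11] = C1 E2 66 -> value 1683777 (3 byte(s))
  byte[11]=0x70 cont=0 payload=0x70=112: acc |= 112<<0 -> acc=112 shift=7 [end]
Varint 6: bytes[11:12] = 70 -> value 112 (1 byte(s))

Answer: 1 4 2 1 3 1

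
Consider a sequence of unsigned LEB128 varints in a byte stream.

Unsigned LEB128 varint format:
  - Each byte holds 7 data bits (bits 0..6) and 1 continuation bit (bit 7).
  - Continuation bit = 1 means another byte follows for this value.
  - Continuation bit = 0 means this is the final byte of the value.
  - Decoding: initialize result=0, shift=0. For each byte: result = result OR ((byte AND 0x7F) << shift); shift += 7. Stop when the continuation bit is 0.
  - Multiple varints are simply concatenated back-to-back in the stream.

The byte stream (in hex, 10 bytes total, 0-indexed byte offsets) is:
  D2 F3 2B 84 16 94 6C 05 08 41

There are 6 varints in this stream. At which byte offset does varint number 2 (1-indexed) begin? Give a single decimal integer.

  byte[0]=0xD2 cont=1 payload=0x52=82: acc |= 82<<0 -> acc=82 shift=7
  byte[1]=0xF3 cont=1 payload=0x73=115: acc |= 115<<7 -> acc=14802 shift=14
  byte[2]=0x2B cont=0 payload=0x2B=43: acc |= 43<<14 -> acc=719314 shift=21 [end]
Varint 1: bytes[0:3] = D2 F3 2B -> value 719314 (3 byte(s))
  byte[3]=0x84 cont=1 payload=0x04=4: acc |= 4<<0 -> acc=4 shift=7
  byte[4]=0x16 cont=0 payload=0x16=22: acc |= 22<<7 -> acc=2820 shift=14 [end]
Varint 2: bytes[3:5] = 84 16 -> value 2820 (2 byte(s))
  byte[5]=0x94 cont=1 payload=0x14=20: acc |= 20<<0 -> acc=20 shift=7
  byte[6]=0x6C cont=0 payload=0x6C=108: acc |= 108<<7 -> acc=13844 shift=14 [end]
Varint 3: bytes[5:7] = 94 6C -> value 13844 (2 byte(s))
  byte[7]=0x05 cont=0 payload=0x05=5: acc |= 5<<0 -> acc=5 shift=7 [end]
Varint 4: bytes[7:8] = 05 -> value 5 (1 byte(s))
  byte[8]=0x08 cont=0 payload=0x08=8: acc |= 8<<0 -> acc=8 shift=7 [end]
Varint 5: bytes[8:9] = 08 -> value 8 (1 byte(s))
  byte[9]=0x41 cont=0 payload=0x41=65: acc |= 65<<0 -> acc=65 shift=7 [end]
Varint 6: bytes[9:10] = 41 -> value 65 (1 byte(s))

Answer: 3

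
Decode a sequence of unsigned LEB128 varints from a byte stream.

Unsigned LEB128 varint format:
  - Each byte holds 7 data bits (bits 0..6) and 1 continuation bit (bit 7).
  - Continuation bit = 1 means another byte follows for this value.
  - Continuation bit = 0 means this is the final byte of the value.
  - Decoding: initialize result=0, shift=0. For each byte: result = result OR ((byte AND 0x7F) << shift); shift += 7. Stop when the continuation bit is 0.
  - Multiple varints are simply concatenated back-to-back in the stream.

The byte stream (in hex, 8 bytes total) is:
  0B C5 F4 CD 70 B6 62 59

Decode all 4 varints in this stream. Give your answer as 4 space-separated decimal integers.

  byte[0]=0x0B cont=0 payload=0x0B=11: acc |= 11<<0 -> acc=11 shift=7 [end]
Varint 1: bytes[0:1] = 0B -> value 11 (1 byte(s))
  byte[1]=0xC5 cont=1 payload=0x45=69: acc |= 69<<0 -> acc=69 shift=7
  byte[2]=0xF4 cont=1 payload=0x74=116: acc |= 116<<7 -> acc=14917 shift=14
  byte[3]=0xCD cont=1 payload=0x4D=77: acc |= 77<<14 -> acc=1276485 shift=21
  byte[4]=0x70 cont=0 payload=0x70=112: acc |= 112<<21 -> acc=236157509 shift=28 [end]
Varint 2: bytes[1:5] = C5 F4 CD 70 -> value 236157509 (4 byte(s))
  byte[5]=0xB6 cont=1 payload=0x36=54: acc |= 54<<0 -> acc=54 shift=7
  byte[6]=0x62 cont=0 payload=0x62=98: acc |= 98<<7 -> acc=12598 shift=14 [end]
Varint 3: bytes[5:7] = B6 62 -> value 12598 (2 byte(s))
  byte[7]=0x59 cont=0 payload=0x59=89: acc |= 89<<0 -> acc=89 shift=7 [end]
Varint 4: bytes[7:8] = 59 -> value 89 (1 byte(s))

Answer: 11 236157509 12598 89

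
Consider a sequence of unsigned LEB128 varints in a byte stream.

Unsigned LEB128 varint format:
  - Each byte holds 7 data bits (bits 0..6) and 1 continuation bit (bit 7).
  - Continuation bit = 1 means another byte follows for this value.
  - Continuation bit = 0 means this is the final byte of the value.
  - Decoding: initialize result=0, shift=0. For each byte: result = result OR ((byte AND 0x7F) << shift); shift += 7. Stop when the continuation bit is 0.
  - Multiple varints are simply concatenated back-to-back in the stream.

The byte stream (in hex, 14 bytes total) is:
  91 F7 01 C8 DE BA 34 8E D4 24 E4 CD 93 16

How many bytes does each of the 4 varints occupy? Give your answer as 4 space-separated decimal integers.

  byte[0]=0x91 cont=1 payload=0x11=17: acc |= 17<<0 -> acc=17 shift=7
  byte[1]=0xF7 cont=1 payload=0x77=119: acc |= 119<<7 -> acc=15249 shift=14
  byte[2]=0x01 cont=0 payload=0x01=1: acc |= 1<<14 -> acc=31633 shift=21 [end]
Varint 1: bytes[0:3] = 91 F7 01 -> value 31633 (3 byte(s))
  byte[3]=0xC8 cont=1 payload=0x48=72: acc |= 72<<0 -> acc=72 shift=7
  byte[4]=0xDE cont=1 payload=0x5E=94: acc |= 94<<7 -> acc=12104 shift=14
  byte[5]=0xBA cont=1 payload=0x3A=58: acc |= 58<<14 -> acc=962376 shift=21
  byte[6]=0x34 cont=0 payload=0x34=52: acc |= 52<<21 -> acc=110014280 shift=28 [end]
Varint 2: bytes[3:7] = C8 DE BA 34 -> value 110014280 (4 byte(s))
  byte[7]=0x8E cont=1 payload=0x0E=14: acc |= 14<<0 -> acc=14 shift=7
  byte[8]=0xD4 cont=1 payload=0x54=84: acc |= 84<<7 -> acc=10766 shift=14
  byte[9]=0x24 cont=0 payload=0x24=36: acc |= 36<<14 -> acc=600590 shift=21 [end]
Varint 3: bytes[7:10] = 8E D4 24 -> value 600590 (3 byte(s))
  byte[10]=0xE4 cont=1 payload=0x64=100: acc |= 100<<0 -> acc=100 shift=7
  byte[11]=0xCD cont=1 payload=0x4D=77: acc |= 77<<7 -> acc=9956 shift=14
  byte[12]=0x93 cont=1 payload=0x13=19: acc |= 19<<14 -> acc=321252 shift=21
  byte[13]=0x16 cont=0 payload=0x16=22: acc |= 22<<21 -> acc=46458596 shift=28 [end]
Varint 4: bytes[10:14] = E4 CD 93 16 -> value 46458596 (4 byte(s))

Answer: 3 4 3 4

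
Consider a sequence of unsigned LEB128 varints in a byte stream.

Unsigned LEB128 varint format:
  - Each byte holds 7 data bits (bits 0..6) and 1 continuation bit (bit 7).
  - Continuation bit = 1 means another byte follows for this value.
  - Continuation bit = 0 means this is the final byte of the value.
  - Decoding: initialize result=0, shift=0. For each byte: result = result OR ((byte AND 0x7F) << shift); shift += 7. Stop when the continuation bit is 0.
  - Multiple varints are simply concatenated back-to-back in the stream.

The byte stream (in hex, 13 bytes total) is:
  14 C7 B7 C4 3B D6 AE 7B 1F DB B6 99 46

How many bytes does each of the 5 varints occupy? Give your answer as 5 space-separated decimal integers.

  byte[0]=0x14 cont=0 payload=0x14=20: acc |= 20<<0 -> acc=20 shift=7 [end]
Varint 1: bytes[0:1] = 14 -> value 20 (1 byte(s))
  byte[1]=0xC7 cont=1 payload=0x47=71: acc |= 71<<0 -> acc=71 shift=7
  byte[2]=0xB7 cont=1 payload=0x37=55: acc |= 55<<7 -> acc=7111 shift=14
  byte[3]=0xC4 cont=1 payload=0x44=68: acc |= 68<<14 -> acc=1121223 shift=21
  byte[4]=0x3B cont=0 payload=0x3B=59: acc |= 59<<21 -> acc=124853191 shift=28 [end]
Varint 2: bytes[1:5] = C7 B7 C4 3B -> value 124853191 (4 byte(s))
  byte[5]=0xD6 cont=1 payload=0x56=86: acc |= 86<<0 -> acc=86 shift=7
  byte[6]=0xAE cont=1 payload=0x2E=46: acc |= 46<<7 -> acc=5974 shift=14
  byte[7]=0x7B cont=0 payload=0x7B=123: acc |= 123<<14 -> acc=2021206 shift=21 [end]
Varint 3: bytes[5:8] = D6 AE 7B -> value 2021206 (3 byte(s))
  byte[8]=0x1F cont=0 payload=0x1F=31: acc |= 31<<0 -> acc=31 shift=7 [end]
Varint 4: bytes[8:9] = 1F -> value 31 (1 byte(s))
  byte[9]=0xDB cont=1 payload=0x5B=91: acc |= 91<<0 -> acc=91 shift=7
  byte[10]=0xB6 cont=1 payload=0x36=54: acc |= 54<<7 -> acc=7003 shift=14
  byte[11]=0x99 cont=1 payload=0x19=25: acc |= 25<<14 -> acc=416603 shift=21
  byte[12]=0x46 cont=0 payload=0x46=70: acc |= 70<<21 -> acc=147217243 shift=28 [end]
Varint 5: bytes[9:13] = DB B6 99 46 -> value 147217243 (4 byte(s))

Answer: 1 4 3 1 4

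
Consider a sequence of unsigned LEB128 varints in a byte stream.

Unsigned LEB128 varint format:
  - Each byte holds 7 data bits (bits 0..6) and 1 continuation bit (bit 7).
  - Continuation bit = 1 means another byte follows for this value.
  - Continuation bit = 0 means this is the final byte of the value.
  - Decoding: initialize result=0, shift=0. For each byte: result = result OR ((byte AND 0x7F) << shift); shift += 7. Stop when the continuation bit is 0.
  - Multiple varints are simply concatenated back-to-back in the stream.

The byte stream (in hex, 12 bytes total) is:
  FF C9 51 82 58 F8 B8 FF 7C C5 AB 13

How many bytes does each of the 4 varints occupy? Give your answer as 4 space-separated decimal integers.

Answer: 3 2 4 3

Derivation:
  byte[0]=0xFF cont=1 payload=0x7F=127: acc |= 127<<0 -> acc=127 shift=7
  byte[1]=0xC9 cont=1 payload=0x49=73: acc |= 73<<7 -> acc=9471 shift=14
  byte[2]=0x51 cont=0 payload=0x51=81: acc |= 81<<14 -> acc=1336575 shift=21 [end]
Varint 1: bytes[0:3] = FF C9 51 -> value 1336575 (3 byte(s))
  byte[3]=0x82 cont=1 payload=0x02=2: acc |= 2<<0 -> acc=2 shift=7
  byte[4]=0x58 cont=0 payload=0x58=88: acc |= 88<<7 -> acc=11266 shift=14 [end]
Varint 2: bytes[3:5] = 82 58 -> value 11266 (2 byte(s))
  byte[5]=0xF8 cont=1 payload=0x78=120: acc |= 120<<0 -> acc=120 shift=7
  byte[6]=0xB8 cont=1 payload=0x38=56: acc |= 56<<7 -> acc=7288 shift=14
  byte[7]=0xFF cont=1 payload=0x7F=127: acc |= 127<<14 -> acc=2088056 shift=21
  byte[8]=0x7C cont=0 payload=0x7C=124: acc |= 124<<21 -> acc=262134904 shift=28 [end]
Varint 3: bytes[5:9] = F8 B8 FF 7C -> value 262134904 (4 byte(s))
  byte[9]=0xC5 cont=1 payload=0x45=69: acc |= 69<<0 -> acc=69 shift=7
  byte[10]=0xAB cont=1 payload=0x2B=43: acc |= 43<<7 -> acc=5573 shift=14
  byte[11]=0x13 cont=0 payload=0x13=19: acc |= 19<<14 -> acc=316869 shift=21 [end]
Varint 4: bytes[9:12] = C5 AB 13 -> value 316869 (3 byte(s))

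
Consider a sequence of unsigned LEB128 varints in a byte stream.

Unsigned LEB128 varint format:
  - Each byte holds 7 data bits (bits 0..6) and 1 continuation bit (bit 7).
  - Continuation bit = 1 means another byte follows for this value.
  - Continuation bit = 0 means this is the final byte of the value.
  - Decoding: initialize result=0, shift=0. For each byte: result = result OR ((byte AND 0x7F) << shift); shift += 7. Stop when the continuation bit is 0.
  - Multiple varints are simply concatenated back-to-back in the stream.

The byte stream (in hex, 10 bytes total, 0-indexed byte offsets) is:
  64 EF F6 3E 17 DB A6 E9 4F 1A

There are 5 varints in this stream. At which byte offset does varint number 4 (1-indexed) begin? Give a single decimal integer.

  byte[0]=0x64 cont=0 payload=0x64=100: acc |= 100<<0 -> acc=100 shift=7 [end]
Varint 1: bytes[0:1] = 64 -> value 100 (1 byte(s))
  byte[1]=0xEF cont=1 payload=0x6F=111: acc |= 111<<0 -> acc=111 shift=7
  byte[2]=0xF6 cont=1 payload=0x76=118: acc |= 118<<7 -> acc=15215 shift=14
  byte[3]=0x3E cont=0 payload=0x3E=62: acc |= 62<<14 -> acc=1031023 shift=21 [end]
Varint 2: bytes[1:4] = EF F6 3E -> value 1031023 (3 byte(s))
  byte[4]=0x17 cont=0 payload=0x17=23: acc |= 23<<0 -> acc=23 shift=7 [end]
Varint 3: bytes[4:5] = 17 -> value 23 (1 byte(s))
  byte[5]=0xDB cont=1 payload=0x5B=91: acc |= 91<<0 -> acc=91 shift=7
  byte[6]=0xA6 cont=1 payload=0x26=38: acc |= 38<<7 -> acc=4955 shift=14
  byte[7]=0xE9 cont=1 payload=0x69=105: acc |= 105<<14 -> acc=1725275 shift=21
  byte[8]=0x4F cont=0 payload=0x4F=79: acc |= 79<<21 -> acc=167400283 shift=28 [end]
Varint 4: bytes[5:9] = DB A6 E9 4F -> value 167400283 (4 byte(s))
  byte[9]=0x1A cont=0 payload=0x1A=26: acc |= 26<<0 -> acc=26 shift=7 [end]
Varint 5: bytes[9:10] = 1A -> value 26 (1 byte(s))

Answer: 5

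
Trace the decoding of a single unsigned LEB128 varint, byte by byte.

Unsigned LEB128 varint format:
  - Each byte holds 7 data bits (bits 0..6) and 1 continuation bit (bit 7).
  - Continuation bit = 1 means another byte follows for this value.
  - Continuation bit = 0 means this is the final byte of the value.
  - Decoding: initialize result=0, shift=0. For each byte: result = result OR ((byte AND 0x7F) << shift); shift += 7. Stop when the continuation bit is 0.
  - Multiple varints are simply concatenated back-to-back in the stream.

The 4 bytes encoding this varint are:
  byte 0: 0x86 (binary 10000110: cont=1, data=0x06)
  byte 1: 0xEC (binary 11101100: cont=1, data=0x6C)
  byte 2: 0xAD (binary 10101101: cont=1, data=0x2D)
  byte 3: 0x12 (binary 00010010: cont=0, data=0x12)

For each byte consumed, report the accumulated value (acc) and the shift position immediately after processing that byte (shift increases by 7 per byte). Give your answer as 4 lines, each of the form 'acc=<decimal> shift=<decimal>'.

Answer: acc=6 shift=7
acc=13830 shift=14
acc=751110 shift=21
acc=38499846 shift=28

Derivation:
byte 0=0x86: payload=0x06=6, contrib = 6<<0 = 6; acc -> 6, shift -> 7
byte 1=0xEC: payload=0x6C=108, contrib = 108<<7 = 13824; acc -> 13830, shift -> 14
byte 2=0xAD: payload=0x2D=45, contrib = 45<<14 = 737280; acc -> 751110, shift -> 21
byte 3=0x12: payload=0x12=18, contrib = 18<<21 = 37748736; acc -> 38499846, shift -> 28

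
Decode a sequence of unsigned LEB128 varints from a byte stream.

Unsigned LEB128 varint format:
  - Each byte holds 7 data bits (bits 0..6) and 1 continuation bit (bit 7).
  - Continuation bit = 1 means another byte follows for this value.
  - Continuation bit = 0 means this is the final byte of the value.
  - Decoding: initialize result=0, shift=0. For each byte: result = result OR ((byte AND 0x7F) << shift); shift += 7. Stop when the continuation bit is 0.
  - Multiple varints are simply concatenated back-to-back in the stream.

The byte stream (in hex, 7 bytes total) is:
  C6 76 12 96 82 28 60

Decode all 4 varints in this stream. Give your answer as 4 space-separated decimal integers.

  byte[0]=0xC6 cont=1 payload=0x46=70: acc |= 70<<0 -> acc=70 shift=7
  byte[1]=0x76 cont=0 payload=0x76=118: acc |= 118<<7 -> acc=15174 shift=14 [end]
Varint 1: bytes[0:2] = C6 76 -> value 15174 (2 byte(s))
  byte[2]=0x12 cont=0 payload=0x12=18: acc |= 18<<0 -> acc=18 shift=7 [end]
Varint 2: bytes[2:3] = 12 -> value 18 (1 byte(s))
  byte[3]=0x96 cont=1 payload=0x16=22: acc |= 22<<0 -> acc=22 shift=7
  byte[4]=0x82 cont=1 payload=0x02=2: acc |= 2<<7 -> acc=278 shift=14
  byte[5]=0x28 cont=0 payload=0x28=40: acc |= 40<<14 -> acc=655638 shift=21 [end]
Varint 3: bytes[3:6] = 96 82 28 -> value 655638 (3 byte(s))
  byte[6]=0x60 cont=0 payload=0x60=96: acc |= 96<<0 -> acc=96 shift=7 [end]
Varint 4: bytes[6:7] = 60 -> value 96 (1 byte(s))

Answer: 15174 18 655638 96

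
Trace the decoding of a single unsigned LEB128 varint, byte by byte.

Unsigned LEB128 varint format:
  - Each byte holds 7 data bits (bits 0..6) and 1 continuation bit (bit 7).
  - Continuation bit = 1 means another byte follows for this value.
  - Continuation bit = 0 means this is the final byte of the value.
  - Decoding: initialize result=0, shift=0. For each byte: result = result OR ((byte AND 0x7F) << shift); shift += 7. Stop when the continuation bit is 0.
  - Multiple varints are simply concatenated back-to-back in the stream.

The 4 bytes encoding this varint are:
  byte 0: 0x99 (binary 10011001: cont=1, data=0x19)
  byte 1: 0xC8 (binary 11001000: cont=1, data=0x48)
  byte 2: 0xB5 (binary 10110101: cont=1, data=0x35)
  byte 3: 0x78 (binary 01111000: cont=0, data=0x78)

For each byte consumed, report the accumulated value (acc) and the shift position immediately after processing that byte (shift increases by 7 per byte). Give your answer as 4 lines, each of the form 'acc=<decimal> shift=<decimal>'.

byte 0=0x99: payload=0x19=25, contrib = 25<<0 = 25; acc -> 25, shift -> 7
byte 1=0xC8: payload=0x48=72, contrib = 72<<7 = 9216; acc -> 9241, shift -> 14
byte 2=0xB5: payload=0x35=53, contrib = 53<<14 = 868352; acc -> 877593, shift -> 21
byte 3=0x78: payload=0x78=120, contrib = 120<<21 = 251658240; acc -> 252535833, shift -> 28

Answer: acc=25 shift=7
acc=9241 shift=14
acc=877593 shift=21
acc=252535833 shift=28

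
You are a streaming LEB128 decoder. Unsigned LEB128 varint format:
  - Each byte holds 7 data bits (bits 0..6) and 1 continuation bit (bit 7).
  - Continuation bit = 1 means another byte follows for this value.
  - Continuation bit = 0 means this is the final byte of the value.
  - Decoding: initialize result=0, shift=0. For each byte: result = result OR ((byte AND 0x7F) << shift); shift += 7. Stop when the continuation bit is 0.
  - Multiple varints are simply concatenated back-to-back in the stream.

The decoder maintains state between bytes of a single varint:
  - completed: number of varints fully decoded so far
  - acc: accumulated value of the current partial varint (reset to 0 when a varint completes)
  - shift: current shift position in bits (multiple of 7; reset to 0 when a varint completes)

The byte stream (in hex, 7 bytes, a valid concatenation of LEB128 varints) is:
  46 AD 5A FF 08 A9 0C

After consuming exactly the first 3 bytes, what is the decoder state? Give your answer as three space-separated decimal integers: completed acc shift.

byte[0]=0x46 cont=0 payload=0x46: varint #1 complete (value=70); reset -> completed=1 acc=0 shift=0
byte[1]=0xAD cont=1 payload=0x2D: acc |= 45<<0 -> completed=1 acc=45 shift=7
byte[2]=0x5A cont=0 payload=0x5A: varint #2 complete (value=11565); reset -> completed=2 acc=0 shift=0

Answer: 2 0 0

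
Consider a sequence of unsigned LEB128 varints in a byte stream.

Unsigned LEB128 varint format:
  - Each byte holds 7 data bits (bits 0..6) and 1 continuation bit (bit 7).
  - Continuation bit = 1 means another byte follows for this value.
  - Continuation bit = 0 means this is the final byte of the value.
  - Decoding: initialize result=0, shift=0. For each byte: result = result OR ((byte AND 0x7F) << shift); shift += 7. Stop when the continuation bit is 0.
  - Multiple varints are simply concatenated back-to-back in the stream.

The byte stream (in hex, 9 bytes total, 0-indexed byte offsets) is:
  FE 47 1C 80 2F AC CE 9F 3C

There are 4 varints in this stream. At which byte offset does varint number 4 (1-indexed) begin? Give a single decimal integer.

  byte[0]=0xFE cont=1 payload=0x7E=126: acc |= 126<<0 -> acc=126 shift=7
  byte[1]=0x47 cont=0 payload=0x47=71: acc |= 71<<7 -> acc=9214 shift=14 [end]
Varint 1: bytes[0:2] = FE 47 -> value 9214 (2 byte(s))
  byte[2]=0x1C cont=0 payload=0x1C=28: acc |= 28<<0 -> acc=28 shift=7 [end]
Varint 2: bytes[2:3] = 1C -> value 28 (1 byte(s))
  byte[3]=0x80 cont=1 payload=0x00=0: acc |= 0<<0 -> acc=0 shift=7
  byte[4]=0x2F cont=0 payload=0x2F=47: acc |= 47<<7 -> acc=6016 shift=14 [end]
Varint 3: bytes[3:5] = 80 2F -> value 6016 (2 byte(s))
  byte[5]=0xAC cont=1 payload=0x2C=44: acc |= 44<<0 -> acc=44 shift=7
  byte[6]=0xCE cont=1 payload=0x4E=78: acc |= 78<<7 -> acc=10028 shift=14
  byte[7]=0x9F cont=1 payload=0x1F=31: acc |= 31<<14 -> acc=517932 shift=21
  byte[8]=0x3C cont=0 payload=0x3C=60: acc |= 60<<21 -> acc=126347052 shift=28 [end]
Varint 4: bytes[5:9] = AC CE 9F 3C -> value 126347052 (4 byte(s))

Answer: 5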